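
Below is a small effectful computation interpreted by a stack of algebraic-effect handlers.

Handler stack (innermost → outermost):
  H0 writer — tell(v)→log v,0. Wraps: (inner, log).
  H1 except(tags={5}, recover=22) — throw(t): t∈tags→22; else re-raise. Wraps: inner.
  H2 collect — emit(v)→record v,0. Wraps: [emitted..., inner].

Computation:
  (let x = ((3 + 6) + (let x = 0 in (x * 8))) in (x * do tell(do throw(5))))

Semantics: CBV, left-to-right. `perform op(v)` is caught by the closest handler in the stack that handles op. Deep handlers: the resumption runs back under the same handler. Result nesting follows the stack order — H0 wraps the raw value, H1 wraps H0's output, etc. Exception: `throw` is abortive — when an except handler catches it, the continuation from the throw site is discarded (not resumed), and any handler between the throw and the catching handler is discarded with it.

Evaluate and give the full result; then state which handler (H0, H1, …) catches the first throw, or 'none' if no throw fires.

Answer: [22] ; first throw caught by: H1

Evaluation trace:
throw(5) @ H1 caught ⇒ 22
H2 returns [22]
= [22]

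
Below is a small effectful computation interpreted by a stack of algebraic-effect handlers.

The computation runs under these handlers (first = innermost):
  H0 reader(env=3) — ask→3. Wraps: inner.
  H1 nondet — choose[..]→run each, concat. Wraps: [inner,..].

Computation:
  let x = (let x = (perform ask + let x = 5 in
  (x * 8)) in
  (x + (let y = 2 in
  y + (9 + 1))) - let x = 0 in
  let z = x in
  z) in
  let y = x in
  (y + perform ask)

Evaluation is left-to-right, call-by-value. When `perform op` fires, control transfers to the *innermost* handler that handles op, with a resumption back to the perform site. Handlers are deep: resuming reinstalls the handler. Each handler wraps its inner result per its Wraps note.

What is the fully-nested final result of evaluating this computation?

Working:
ask @ H0 ⇒ 3
ask @ H0 ⇒ 3
H0 returns 58
H1 returns [58]
= [58]

Answer: [58]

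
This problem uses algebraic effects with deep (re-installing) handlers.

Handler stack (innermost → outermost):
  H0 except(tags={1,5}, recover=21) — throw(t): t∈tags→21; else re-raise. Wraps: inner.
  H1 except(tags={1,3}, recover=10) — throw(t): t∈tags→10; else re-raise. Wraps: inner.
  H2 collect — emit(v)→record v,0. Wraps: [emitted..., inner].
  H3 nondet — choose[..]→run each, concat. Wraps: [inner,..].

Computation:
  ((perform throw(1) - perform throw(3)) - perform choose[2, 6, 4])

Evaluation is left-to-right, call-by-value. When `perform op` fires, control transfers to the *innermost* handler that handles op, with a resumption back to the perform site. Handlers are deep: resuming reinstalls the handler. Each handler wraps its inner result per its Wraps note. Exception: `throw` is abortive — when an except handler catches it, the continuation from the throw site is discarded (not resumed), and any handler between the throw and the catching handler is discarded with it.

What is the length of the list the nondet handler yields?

Answer: 1

Step-by-step:
throw(1) @ H0 caught ⇒ 21
H1 returns 21
H2 returns [21]
H3 returns [[21]]
= [[21]]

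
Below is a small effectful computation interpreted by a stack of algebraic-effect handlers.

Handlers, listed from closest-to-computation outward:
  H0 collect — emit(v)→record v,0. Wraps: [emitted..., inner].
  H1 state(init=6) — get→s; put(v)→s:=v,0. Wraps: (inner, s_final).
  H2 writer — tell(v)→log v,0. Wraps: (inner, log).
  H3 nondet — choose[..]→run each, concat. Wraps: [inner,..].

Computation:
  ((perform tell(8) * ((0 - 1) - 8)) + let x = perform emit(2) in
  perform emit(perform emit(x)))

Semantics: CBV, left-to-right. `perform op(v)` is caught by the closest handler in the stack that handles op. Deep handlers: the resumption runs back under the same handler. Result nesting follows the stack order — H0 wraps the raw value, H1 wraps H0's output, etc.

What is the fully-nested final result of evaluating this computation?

Working:
tell(8) @ H2 ⇒ log+=8
emit(2) @ H0 ⇒ out+=2
emit(0) @ H0 ⇒ out+=0
emit(0) @ H0 ⇒ out+=0
H0 returns [2, 0, 0, 0]
H1 returns ([2, 0, 0, 0], 6)
H2 returns (([2, 0, 0, 0], 6), (8))
H3 returns [(([2, 0, 0, 0], 6), (8))]
= [(([2, 0, 0, 0], 6), (8))]

Answer: [(([2, 0, 0, 0], 6), (8))]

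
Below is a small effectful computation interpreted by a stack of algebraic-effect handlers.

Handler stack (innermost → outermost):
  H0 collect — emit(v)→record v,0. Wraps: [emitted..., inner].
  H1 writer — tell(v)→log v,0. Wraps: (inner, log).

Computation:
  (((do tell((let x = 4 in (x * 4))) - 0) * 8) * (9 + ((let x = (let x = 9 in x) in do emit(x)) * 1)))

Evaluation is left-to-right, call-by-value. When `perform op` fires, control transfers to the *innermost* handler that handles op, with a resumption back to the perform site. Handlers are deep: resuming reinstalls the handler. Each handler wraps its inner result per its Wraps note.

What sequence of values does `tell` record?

Answer: (16)

Evaluation trace:
tell(16) @ H1 ⇒ log+=16
emit(9) @ H0 ⇒ out+=9
H0 returns [9, 0]
H1 returns ([9, 0], (16))
= ([9, 0], (16))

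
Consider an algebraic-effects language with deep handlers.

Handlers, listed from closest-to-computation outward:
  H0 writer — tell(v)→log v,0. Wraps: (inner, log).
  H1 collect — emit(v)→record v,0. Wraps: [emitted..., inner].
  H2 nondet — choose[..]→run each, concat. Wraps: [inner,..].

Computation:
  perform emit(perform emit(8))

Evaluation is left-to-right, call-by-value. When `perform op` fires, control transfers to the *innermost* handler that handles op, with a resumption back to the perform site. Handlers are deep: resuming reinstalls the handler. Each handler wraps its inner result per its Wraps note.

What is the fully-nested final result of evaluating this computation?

Answer: [[8, 0, (0, ())]]

Step-by-step:
emit(8) @ H1 ⇒ out+=8
emit(0) @ H1 ⇒ out+=0
H0 returns (0, ())
H1 returns [8, 0, (0, ())]
H2 returns [[8, 0, (0, ())]]
= [[8, 0, (0, ())]]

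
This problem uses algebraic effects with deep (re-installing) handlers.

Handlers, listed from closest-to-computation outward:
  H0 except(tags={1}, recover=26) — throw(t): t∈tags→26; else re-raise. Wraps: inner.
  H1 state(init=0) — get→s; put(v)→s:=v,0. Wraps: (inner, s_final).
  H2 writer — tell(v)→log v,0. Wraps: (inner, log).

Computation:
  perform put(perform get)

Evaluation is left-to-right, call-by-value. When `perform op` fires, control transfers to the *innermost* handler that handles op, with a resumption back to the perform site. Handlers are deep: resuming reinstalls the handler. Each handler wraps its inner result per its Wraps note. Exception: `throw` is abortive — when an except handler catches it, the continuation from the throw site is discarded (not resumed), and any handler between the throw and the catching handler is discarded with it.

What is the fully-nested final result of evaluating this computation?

Answer: ((0, 0), ())

Evaluation trace:
get @ H1 ⇒ 0
put(0) @ H1 ⇒ s:=0
H0 returns 0
H1 returns (0, 0)
H2 returns ((0, 0), ())
= ((0, 0), ())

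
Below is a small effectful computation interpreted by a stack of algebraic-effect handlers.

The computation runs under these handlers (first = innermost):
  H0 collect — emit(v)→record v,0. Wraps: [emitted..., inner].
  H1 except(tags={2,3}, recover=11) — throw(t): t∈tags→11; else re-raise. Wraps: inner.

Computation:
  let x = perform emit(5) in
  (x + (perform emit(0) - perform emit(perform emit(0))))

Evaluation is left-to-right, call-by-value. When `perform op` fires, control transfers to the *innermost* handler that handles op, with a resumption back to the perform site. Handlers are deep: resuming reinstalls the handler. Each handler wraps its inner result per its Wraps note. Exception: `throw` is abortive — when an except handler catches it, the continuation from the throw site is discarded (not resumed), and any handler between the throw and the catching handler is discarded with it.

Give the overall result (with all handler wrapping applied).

Step-by-step:
emit(5) @ H0 ⇒ out+=5
emit(0) @ H0 ⇒ out+=0
emit(0) @ H0 ⇒ out+=0
emit(0) @ H0 ⇒ out+=0
H0 returns [5, 0, 0, 0, 0]
H1 returns [5, 0, 0, 0, 0]
= [5, 0, 0, 0, 0]

Answer: [5, 0, 0, 0, 0]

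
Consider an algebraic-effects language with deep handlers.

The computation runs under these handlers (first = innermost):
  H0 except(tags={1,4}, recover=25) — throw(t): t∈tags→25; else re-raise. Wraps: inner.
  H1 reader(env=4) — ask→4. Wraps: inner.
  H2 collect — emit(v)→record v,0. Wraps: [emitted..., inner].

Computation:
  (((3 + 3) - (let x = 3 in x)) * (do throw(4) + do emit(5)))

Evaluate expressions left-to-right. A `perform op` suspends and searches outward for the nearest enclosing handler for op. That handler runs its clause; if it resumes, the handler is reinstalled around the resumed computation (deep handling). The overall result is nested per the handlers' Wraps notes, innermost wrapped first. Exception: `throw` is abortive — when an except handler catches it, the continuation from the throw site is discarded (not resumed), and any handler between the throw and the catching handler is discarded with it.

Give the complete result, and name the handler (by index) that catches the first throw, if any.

Evaluation trace:
throw(4) @ H0 caught ⇒ 25
H1 returns 25
H2 returns [25]
= [25]

Answer: [25] ; first throw caught by: H0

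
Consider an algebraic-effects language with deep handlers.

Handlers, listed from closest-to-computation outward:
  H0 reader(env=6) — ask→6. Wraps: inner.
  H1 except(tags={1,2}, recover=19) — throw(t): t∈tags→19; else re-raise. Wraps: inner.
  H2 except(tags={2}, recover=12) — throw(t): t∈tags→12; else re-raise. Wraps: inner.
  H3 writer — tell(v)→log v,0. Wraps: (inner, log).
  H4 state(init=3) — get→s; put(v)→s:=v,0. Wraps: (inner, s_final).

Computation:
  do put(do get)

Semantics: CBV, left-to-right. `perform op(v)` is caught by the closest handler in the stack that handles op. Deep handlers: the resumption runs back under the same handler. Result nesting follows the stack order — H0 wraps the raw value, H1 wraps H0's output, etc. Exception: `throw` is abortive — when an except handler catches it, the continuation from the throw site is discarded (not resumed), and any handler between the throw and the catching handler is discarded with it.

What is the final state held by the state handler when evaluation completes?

Step-by-step:
get @ H4 ⇒ 3
put(3) @ H4 ⇒ s:=3
H0 returns 0
H1 returns 0
H2 returns 0
H3 returns (0, ())
H4 returns ((0, ()), 3)
= ((0, ()), 3)

Answer: 3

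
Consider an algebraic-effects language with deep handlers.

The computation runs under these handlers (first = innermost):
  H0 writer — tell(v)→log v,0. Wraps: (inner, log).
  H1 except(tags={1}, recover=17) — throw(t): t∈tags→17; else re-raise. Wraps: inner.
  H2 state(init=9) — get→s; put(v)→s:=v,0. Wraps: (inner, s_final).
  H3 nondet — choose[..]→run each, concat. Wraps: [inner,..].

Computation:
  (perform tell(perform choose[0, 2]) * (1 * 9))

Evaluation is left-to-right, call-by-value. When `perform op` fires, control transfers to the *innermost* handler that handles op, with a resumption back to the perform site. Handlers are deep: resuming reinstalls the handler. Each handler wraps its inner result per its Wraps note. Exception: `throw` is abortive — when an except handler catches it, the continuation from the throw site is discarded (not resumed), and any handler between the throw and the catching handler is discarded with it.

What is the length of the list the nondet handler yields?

Evaluation trace:
choose[0, 2] @ H3
  branch[0] choose=0:
    tell(0) @ H0 ⇒ log+=0
    H0 returns (0, (0))
    H1 returns (0, (0))
    H2 returns ((0, (0)), 9)
    H3 returns [((0, (0)), 9)]
  branch[1] choose=2:
    tell(2) @ H0 ⇒ log+=2
    H0 returns (0, (2))
    H1 returns (0, (2))
    H2 returns ((0, (2)), 9)
    H3 returns [((0, (2)), 9)]
= [((0, (0)), 9), ((0, (2)), 9)]

Answer: 2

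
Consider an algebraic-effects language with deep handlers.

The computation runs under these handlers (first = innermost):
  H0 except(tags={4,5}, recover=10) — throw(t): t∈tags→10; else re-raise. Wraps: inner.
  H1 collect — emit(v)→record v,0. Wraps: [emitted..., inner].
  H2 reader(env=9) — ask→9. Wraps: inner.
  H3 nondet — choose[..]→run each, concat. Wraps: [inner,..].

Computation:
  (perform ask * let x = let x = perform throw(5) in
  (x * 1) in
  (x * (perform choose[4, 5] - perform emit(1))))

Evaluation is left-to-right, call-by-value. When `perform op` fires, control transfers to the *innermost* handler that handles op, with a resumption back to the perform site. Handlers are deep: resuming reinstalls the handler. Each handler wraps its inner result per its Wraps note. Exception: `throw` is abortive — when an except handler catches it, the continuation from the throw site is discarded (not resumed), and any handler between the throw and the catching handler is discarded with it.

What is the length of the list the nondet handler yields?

Answer: 1

Step-by-step:
ask @ H2 ⇒ 9
throw(5) @ H0 caught ⇒ 10
H1 returns [10]
H2 returns [10]
H3 returns [[10]]
= [[10]]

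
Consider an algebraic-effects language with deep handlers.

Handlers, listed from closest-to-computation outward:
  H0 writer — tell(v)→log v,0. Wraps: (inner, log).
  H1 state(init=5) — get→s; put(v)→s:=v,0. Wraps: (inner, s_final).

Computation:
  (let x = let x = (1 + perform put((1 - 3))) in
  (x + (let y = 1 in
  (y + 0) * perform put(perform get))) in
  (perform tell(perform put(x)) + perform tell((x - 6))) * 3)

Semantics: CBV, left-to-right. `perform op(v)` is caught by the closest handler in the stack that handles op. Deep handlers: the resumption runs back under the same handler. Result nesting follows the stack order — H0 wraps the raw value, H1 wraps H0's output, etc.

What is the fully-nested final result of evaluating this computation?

Answer: ((0, (0, -5)), 1)

Evaluation trace:
put(-2) @ H1 ⇒ s:=-2
get @ H1 ⇒ -2
put(-2) @ H1 ⇒ s:=-2
put(1) @ H1 ⇒ s:=1
tell(0) @ H0 ⇒ log+=0
tell(-5) @ H0 ⇒ log+=-5
H0 returns (0, (0, -5))
H1 returns ((0, (0, -5)), 1)
= ((0, (0, -5)), 1)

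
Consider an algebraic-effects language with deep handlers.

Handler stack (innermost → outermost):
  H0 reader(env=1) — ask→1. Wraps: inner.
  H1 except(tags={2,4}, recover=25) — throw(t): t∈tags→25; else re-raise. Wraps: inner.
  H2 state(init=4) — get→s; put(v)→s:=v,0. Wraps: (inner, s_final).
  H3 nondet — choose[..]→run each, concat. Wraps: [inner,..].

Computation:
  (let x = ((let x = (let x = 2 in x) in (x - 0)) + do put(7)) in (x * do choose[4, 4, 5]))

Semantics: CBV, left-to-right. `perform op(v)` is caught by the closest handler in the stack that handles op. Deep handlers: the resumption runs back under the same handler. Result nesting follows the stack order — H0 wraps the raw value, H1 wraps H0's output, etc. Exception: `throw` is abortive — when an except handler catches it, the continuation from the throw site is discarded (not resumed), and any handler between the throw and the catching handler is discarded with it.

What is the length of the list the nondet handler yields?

Answer: 3

Step-by-step:
put(7) @ H2 ⇒ s:=7
choose[4, 4, 5] @ H3
  branch[0] choose=4:
    H0 returns 8
    H1 returns 8
    H2 returns (8, 7)
    H3 returns [(8, 7)]
  branch[1] choose=4:
    H0 returns 8
    H1 returns 8
    H2 returns (8, 7)
    H3 returns [(8, 7)]
  branch[2] choose=5:
    H0 returns 10
    H1 returns 10
    H2 returns (10, 7)
    H3 returns [(10, 7)]
= [(8, 7), (8, 7), (10, 7)]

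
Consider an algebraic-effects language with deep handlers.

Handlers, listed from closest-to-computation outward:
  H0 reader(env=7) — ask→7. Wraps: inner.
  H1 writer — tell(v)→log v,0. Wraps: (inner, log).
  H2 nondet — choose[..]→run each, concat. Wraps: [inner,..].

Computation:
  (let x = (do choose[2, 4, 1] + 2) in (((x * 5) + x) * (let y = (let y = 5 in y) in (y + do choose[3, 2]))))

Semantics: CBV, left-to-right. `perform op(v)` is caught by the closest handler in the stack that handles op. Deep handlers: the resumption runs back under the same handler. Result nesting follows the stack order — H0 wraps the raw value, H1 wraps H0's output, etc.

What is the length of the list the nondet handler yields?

Answer: 6

Step-by-step:
choose[2, 4, 1] @ H2
  branch[0] choose=2:
    choose[3, 2] @ H2
      branch[0] choose=3:
        H0 returns 192
        H1 returns (192, ())
        H2 returns [(192, ())]
      branch[1] choose=2:
        H0 returns 168
        H1 returns (168, ())
        H2 returns [(168, ())]
  branch[1] choose=4:
    choose[3, 2] @ H2
      branch[0] choose=3:
        H0 returns 288
        H1 returns (288, ())
        H2 returns [(288, ())]
      branch[1] choose=2:
        H0 returns 252
        H1 returns (252, ())
        H2 returns [(252, ())]
  branch[2] choose=1:
    choose[3, 2] @ H2
      branch[0] choose=3:
        H0 returns 144
        H1 returns (144, ())
        H2 returns [(144, ())]
      branch[1] choose=2:
        H0 returns 126
        H1 returns (126, ())
        H2 returns [(126, ())]
= [(192, ()), (168, ()), (288, ()), (252, ()), (144, ()), (126, ())]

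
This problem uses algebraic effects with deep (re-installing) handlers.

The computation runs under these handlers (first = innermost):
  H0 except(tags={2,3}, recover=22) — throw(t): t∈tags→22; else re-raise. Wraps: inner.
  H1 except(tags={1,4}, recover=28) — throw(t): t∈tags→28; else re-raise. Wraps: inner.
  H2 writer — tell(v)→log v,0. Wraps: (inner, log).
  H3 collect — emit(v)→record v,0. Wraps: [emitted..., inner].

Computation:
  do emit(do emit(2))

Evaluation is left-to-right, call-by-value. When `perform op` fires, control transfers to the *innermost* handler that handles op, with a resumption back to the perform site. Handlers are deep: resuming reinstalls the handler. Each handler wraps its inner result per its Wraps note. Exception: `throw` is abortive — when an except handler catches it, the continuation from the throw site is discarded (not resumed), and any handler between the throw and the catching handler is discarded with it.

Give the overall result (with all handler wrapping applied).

Working:
emit(2) @ H3 ⇒ out+=2
emit(0) @ H3 ⇒ out+=0
H0 returns 0
H1 returns 0
H2 returns (0, ())
H3 returns [2, 0, (0, ())]
= [2, 0, (0, ())]

Answer: [2, 0, (0, ())]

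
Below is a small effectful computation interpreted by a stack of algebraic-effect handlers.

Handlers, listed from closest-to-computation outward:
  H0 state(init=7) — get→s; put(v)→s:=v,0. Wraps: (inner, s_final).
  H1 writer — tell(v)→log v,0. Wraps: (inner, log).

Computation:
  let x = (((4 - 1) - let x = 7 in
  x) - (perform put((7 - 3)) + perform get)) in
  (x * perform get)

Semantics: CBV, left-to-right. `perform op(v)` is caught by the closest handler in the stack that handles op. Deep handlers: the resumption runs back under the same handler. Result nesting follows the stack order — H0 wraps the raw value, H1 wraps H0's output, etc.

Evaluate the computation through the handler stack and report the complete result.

Answer: ((-32, 4), ())

Working:
put(4) @ H0 ⇒ s:=4
get @ H0 ⇒ 4
get @ H0 ⇒ 4
H0 returns (-32, 4)
H1 returns ((-32, 4), ())
= ((-32, 4), ())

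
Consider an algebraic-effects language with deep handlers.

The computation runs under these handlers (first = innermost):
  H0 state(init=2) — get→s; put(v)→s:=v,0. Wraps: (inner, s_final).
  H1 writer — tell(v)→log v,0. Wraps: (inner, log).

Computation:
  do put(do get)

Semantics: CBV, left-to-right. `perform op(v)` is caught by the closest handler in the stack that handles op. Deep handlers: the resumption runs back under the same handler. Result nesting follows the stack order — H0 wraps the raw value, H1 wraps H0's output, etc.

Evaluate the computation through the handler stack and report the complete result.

Answer: ((0, 2), ())

Step-by-step:
get @ H0 ⇒ 2
put(2) @ H0 ⇒ s:=2
H0 returns (0, 2)
H1 returns ((0, 2), ())
= ((0, 2), ())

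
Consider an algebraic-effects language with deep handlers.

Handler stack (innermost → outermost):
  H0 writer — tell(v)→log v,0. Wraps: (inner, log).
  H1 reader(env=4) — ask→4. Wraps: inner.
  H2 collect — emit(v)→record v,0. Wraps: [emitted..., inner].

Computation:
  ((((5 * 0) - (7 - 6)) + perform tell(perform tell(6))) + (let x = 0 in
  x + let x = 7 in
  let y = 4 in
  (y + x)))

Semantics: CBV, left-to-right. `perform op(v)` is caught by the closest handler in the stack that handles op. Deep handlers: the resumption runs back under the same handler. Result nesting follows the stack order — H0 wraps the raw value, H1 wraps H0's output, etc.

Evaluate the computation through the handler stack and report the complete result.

Answer: [(10, (6, 0))]

Evaluation trace:
tell(6) @ H0 ⇒ log+=6
tell(0) @ H0 ⇒ log+=0
H0 returns (10, (6, 0))
H1 returns (10, (6, 0))
H2 returns [(10, (6, 0))]
= [(10, (6, 0))]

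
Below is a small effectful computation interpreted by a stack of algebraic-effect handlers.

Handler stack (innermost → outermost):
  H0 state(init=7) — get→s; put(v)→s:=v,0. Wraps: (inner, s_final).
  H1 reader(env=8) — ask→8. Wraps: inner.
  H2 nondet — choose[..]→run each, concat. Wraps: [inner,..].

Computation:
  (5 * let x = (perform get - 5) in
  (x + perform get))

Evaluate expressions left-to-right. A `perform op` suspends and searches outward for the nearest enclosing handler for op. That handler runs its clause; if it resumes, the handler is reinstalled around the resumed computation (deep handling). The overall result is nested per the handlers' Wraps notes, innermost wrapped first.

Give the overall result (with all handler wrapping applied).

Answer: [(45, 7)]

Step-by-step:
get @ H0 ⇒ 7
get @ H0 ⇒ 7
H0 returns (45, 7)
H1 returns (45, 7)
H2 returns [(45, 7)]
= [(45, 7)]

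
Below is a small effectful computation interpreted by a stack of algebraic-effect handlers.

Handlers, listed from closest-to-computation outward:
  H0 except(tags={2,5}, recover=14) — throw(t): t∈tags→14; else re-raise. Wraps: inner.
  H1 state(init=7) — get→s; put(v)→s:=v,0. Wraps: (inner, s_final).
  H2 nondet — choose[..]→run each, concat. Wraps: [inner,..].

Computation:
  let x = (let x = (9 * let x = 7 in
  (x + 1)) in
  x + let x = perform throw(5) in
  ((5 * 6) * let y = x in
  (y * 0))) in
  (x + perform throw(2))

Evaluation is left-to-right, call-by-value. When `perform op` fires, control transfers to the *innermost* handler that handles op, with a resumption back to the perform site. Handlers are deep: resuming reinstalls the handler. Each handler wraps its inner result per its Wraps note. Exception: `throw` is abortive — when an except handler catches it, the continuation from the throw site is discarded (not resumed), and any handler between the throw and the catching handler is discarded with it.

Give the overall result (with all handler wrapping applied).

Evaluation trace:
throw(5) @ H0 caught ⇒ 14
H1 returns (14, 7)
H2 returns [(14, 7)]
= [(14, 7)]

Answer: [(14, 7)]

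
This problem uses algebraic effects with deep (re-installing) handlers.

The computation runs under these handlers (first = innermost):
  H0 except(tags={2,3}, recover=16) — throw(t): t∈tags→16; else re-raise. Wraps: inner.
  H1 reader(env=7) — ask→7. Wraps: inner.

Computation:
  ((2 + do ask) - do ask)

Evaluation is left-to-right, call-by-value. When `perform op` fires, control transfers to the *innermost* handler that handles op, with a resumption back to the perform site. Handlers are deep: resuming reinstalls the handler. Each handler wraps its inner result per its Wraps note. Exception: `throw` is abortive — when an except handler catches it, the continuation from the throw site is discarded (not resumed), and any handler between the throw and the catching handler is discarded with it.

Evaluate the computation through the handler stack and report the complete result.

Working:
ask @ H1 ⇒ 7
ask @ H1 ⇒ 7
H0 returns 2
H1 returns 2
= 2

Answer: 2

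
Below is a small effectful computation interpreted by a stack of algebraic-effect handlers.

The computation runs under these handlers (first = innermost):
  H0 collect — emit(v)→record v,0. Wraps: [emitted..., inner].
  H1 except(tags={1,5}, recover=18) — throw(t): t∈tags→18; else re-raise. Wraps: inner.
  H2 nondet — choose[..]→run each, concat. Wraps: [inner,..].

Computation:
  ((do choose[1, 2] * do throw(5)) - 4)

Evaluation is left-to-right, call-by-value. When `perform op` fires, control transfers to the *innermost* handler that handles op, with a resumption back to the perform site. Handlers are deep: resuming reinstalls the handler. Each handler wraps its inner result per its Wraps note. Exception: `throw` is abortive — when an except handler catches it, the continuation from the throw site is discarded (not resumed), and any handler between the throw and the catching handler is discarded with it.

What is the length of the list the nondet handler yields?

Answer: 2

Step-by-step:
choose[1, 2] @ H2
  branch[0] choose=1:
    throw(5) @ H1 caught ⇒ 18
    H2 returns [18]
  branch[1] choose=2:
    throw(5) @ H1 caught ⇒ 18
    H2 returns [18]
= [18, 18]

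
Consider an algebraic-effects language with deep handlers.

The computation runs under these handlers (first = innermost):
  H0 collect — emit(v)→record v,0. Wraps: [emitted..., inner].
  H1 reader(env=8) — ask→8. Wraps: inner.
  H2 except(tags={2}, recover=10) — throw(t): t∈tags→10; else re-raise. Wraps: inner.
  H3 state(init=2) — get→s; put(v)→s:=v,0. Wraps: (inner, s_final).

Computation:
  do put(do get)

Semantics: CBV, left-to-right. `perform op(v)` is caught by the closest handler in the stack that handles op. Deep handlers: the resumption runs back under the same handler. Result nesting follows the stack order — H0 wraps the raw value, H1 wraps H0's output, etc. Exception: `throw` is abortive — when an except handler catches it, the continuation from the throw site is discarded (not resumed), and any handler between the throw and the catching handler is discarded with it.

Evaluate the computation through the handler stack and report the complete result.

Step-by-step:
get @ H3 ⇒ 2
put(2) @ H3 ⇒ s:=2
H0 returns [0]
H1 returns [0]
H2 returns [0]
H3 returns ([0], 2)
= ([0], 2)

Answer: ([0], 2)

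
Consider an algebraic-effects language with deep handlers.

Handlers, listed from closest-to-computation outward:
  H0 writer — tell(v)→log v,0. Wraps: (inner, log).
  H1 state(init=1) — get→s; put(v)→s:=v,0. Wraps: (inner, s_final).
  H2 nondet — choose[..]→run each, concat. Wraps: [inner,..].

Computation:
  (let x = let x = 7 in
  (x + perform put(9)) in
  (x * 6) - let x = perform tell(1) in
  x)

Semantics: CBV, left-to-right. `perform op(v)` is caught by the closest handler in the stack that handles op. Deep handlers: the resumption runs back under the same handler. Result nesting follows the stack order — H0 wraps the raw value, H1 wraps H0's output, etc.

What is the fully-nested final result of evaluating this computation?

Evaluation trace:
put(9) @ H1 ⇒ s:=9
tell(1) @ H0 ⇒ log+=1
H0 returns (42, (1))
H1 returns ((42, (1)), 9)
H2 returns [((42, (1)), 9)]
= [((42, (1)), 9)]

Answer: [((42, (1)), 9)]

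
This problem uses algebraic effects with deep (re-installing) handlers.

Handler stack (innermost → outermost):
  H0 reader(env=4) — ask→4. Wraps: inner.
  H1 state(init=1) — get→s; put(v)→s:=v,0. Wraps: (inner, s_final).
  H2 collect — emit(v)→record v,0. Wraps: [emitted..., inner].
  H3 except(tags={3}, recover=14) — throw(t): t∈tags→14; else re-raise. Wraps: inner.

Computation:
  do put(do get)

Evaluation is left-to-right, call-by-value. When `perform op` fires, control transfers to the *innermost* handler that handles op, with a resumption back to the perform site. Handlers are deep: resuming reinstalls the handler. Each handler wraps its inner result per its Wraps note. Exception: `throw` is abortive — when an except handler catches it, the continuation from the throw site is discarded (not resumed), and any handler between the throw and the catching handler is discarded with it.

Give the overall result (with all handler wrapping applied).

Answer: [(0, 1)]

Evaluation trace:
get @ H1 ⇒ 1
put(1) @ H1 ⇒ s:=1
H0 returns 0
H1 returns (0, 1)
H2 returns [(0, 1)]
H3 returns [(0, 1)]
= [(0, 1)]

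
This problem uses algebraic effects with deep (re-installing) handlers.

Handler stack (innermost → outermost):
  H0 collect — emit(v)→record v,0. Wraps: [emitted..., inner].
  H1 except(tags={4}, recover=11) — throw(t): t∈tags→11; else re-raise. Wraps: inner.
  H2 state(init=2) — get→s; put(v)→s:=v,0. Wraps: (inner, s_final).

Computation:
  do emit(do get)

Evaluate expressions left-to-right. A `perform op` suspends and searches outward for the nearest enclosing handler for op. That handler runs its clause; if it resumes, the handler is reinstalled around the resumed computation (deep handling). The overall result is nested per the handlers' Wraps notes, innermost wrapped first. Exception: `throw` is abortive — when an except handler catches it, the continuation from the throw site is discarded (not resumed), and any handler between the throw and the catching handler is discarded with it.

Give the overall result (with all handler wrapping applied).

Evaluation trace:
get @ H2 ⇒ 2
emit(2) @ H0 ⇒ out+=2
H0 returns [2, 0]
H1 returns [2, 0]
H2 returns ([2, 0], 2)
= ([2, 0], 2)

Answer: ([2, 0], 2)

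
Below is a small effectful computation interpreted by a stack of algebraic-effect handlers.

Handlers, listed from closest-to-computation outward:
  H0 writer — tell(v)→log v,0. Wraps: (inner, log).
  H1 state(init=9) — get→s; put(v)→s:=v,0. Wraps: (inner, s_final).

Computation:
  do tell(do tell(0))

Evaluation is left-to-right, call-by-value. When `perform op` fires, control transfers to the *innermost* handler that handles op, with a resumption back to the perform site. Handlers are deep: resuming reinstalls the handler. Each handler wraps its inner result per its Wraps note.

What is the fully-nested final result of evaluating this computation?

Evaluation trace:
tell(0) @ H0 ⇒ log+=0
tell(0) @ H0 ⇒ log+=0
H0 returns (0, (0, 0))
H1 returns ((0, (0, 0)), 9)
= ((0, (0, 0)), 9)

Answer: ((0, (0, 0)), 9)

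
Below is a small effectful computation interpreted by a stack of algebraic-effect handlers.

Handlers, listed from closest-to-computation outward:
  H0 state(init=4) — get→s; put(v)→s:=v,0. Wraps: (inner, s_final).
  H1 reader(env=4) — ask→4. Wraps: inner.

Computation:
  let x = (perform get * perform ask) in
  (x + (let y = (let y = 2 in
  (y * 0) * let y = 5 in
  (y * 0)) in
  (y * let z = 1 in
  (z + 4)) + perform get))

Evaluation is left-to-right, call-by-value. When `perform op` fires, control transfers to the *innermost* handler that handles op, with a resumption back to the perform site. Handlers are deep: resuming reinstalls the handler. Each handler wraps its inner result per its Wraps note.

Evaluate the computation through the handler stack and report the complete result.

Step-by-step:
get @ H0 ⇒ 4
ask @ H1 ⇒ 4
get @ H0 ⇒ 4
H0 returns (20, 4)
H1 returns (20, 4)
= (20, 4)

Answer: (20, 4)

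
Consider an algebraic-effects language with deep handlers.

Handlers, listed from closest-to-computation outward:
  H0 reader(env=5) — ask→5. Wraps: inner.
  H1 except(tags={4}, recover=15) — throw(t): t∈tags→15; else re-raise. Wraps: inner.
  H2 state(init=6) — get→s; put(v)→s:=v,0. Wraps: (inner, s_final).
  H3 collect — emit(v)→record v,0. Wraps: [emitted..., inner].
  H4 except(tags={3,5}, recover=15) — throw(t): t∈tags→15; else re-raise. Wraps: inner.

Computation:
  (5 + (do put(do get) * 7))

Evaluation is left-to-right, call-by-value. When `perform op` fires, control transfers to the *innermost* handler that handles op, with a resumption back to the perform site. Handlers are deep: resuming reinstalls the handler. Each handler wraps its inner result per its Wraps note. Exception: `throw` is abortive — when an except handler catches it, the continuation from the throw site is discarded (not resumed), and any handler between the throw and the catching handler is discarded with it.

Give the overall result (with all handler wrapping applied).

Step-by-step:
get @ H2 ⇒ 6
put(6) @ H2 ⇒ s:=6
H0 returns 5
H1 returns 5
H2 returns (5, 6)
H3 returns [(5, 6)]
H4 returns [(5, 6)]
= [(5, 6)]

Answer: [(5, 6)]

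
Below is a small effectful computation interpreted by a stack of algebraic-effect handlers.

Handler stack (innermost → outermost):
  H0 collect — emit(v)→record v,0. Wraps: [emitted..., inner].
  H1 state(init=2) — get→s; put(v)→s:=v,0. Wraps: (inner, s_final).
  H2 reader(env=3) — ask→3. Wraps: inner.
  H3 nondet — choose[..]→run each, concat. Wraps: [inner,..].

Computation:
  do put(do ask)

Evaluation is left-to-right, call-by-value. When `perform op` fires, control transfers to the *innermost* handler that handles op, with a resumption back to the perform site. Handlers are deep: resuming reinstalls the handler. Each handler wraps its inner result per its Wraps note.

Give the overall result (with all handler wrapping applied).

Answer: [([0], 3)]

Evaluation trace:
ask @ H2 ⇒ 3
put(3) @ H1 ⇒ s:=3
H0 returns [0]
H1 returns ([0], 3)
H2 returns ([0], 3)
H3 returns [([0], 3)]
= [([0], 3)]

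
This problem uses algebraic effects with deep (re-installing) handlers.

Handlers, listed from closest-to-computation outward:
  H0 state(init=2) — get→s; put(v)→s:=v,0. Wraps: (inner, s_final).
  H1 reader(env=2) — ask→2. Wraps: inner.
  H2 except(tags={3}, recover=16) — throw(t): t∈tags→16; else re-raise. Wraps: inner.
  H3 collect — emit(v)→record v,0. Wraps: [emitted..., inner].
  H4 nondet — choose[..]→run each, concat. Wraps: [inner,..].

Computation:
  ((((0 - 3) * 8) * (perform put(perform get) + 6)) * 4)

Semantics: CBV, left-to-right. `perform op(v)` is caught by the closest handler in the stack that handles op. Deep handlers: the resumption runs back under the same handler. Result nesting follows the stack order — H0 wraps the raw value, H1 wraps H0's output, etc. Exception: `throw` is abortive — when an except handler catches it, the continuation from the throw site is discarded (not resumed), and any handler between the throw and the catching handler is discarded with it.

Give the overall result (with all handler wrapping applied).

Working:
get @ H0 ⇒ 2
put(2) @ H0 ⇒ s:=2
H0 returns (-576, 2)
H1 returns (-576, 2)
H2 returns (-576, 2)
H3 returns [(-576, 2)]
H4 returns [[(-576, 2)]]
= [[(-576, 2)]]

Answer: [[(-576, 2)]]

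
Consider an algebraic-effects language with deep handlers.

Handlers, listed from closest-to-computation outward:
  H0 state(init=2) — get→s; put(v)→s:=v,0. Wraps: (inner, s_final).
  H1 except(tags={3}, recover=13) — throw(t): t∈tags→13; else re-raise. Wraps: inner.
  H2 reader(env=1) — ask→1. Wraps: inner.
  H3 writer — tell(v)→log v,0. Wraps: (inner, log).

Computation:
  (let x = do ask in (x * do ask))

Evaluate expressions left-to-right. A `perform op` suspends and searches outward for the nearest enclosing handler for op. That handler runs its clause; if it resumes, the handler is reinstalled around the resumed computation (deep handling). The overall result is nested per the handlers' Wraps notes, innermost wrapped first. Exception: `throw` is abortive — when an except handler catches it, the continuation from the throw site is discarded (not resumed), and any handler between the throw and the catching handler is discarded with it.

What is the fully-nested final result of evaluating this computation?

Answer: ((1, 2), ())

Working:
ask @ H2 ⇒ 1
ask @ H2 ⇒ 1
H0 returns (1, 2)
H1 returns (1, 2)
H2 returns (1, 2)
H3 returns ((1, 2), ())
= ((1, 2), ())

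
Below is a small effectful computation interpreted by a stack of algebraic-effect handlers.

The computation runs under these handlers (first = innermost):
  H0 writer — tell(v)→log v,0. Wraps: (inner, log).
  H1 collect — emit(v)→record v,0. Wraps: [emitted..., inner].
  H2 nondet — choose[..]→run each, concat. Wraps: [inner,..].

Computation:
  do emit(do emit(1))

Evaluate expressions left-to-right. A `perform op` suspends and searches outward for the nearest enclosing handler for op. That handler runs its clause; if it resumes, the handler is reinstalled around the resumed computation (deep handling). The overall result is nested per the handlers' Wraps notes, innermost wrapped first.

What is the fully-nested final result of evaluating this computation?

Answer: [[1, 0, (0, ())]]

Evaluation trace:
emit(1) @ H1 ⇒ out+=1
emit(0) @ H1 ⇒ out+=0
H0 returns (0, ())
H1 returns [1, 0, (0, ())]
H2 returns [[1, 0, (0, ())]]
= [[1, 0, (0, ())]]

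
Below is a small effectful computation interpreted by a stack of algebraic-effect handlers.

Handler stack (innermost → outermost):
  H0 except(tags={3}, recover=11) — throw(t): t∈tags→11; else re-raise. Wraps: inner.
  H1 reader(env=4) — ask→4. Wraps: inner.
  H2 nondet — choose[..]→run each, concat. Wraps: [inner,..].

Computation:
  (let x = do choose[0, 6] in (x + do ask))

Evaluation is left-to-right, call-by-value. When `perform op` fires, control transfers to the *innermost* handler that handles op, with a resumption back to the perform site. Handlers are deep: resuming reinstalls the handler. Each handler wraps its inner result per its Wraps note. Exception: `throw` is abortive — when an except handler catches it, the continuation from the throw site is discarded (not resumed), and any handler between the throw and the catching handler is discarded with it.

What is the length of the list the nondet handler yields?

Evaluation trace:
choose[0, 6] @ H2
  branch[0] choose=0:
    ask @ H1 ⇒ 4
    H0 returns 4
    H1 returns 4
    H2 returns [4]
  branch[1] choose=6:
    ask @ H1 ⇒ 4
    H0 returns 10
    H1 returns 10
    H2 returns [10]
= [4, 10]

Answer: 2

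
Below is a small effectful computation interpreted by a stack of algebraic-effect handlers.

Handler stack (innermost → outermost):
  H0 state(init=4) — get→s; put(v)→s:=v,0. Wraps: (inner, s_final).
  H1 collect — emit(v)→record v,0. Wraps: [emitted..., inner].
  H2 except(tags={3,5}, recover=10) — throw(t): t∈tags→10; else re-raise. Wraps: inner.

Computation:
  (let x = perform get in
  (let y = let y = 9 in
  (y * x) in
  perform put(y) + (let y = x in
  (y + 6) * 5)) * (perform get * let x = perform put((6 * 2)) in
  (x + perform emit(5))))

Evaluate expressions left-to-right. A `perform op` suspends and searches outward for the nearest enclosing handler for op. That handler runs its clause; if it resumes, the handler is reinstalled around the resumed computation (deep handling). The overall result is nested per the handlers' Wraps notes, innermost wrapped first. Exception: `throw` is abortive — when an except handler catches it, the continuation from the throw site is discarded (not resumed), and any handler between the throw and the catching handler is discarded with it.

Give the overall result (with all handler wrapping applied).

Step-by-step:
get @ H0 ⇒ 4
put(36) @ H0 ⇒ s:=36
get @ H0 ⇒ 36
put(12) @ H0 ⇒ s:=12
emit(5) @ H1 ⇒ out+=5
H0 returns (0, 12)
H1 returns [5, (0, 12)]
H2 returns [5, (0, 12)]
= [5, (0, 12)]

Answer: [5, (0, 12)]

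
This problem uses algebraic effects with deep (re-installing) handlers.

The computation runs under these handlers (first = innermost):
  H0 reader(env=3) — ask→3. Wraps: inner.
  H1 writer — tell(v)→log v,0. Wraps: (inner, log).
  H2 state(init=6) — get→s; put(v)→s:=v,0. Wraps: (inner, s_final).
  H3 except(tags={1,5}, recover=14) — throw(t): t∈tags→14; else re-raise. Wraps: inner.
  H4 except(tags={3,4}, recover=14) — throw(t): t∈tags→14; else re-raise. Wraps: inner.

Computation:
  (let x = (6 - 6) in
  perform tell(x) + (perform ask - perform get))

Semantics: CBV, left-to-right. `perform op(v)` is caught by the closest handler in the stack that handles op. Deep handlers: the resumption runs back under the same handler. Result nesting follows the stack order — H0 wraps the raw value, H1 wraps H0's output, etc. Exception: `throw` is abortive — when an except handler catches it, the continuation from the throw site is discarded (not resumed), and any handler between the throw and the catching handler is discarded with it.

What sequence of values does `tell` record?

Answer: (0)

Working:
tell(0) @ H1 ⇒ log+=0
ask @ H0 ⇒ 3
get @ H2 ⇒ 6
H0 returns -3
H1 returns (-3, (0))
H2 returns ((-3, (0)), 6)
H3 returns ((-3, (0)), 6)
H4 returns ((-3, (0)), 6)
= ((-3, (0)), 6)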